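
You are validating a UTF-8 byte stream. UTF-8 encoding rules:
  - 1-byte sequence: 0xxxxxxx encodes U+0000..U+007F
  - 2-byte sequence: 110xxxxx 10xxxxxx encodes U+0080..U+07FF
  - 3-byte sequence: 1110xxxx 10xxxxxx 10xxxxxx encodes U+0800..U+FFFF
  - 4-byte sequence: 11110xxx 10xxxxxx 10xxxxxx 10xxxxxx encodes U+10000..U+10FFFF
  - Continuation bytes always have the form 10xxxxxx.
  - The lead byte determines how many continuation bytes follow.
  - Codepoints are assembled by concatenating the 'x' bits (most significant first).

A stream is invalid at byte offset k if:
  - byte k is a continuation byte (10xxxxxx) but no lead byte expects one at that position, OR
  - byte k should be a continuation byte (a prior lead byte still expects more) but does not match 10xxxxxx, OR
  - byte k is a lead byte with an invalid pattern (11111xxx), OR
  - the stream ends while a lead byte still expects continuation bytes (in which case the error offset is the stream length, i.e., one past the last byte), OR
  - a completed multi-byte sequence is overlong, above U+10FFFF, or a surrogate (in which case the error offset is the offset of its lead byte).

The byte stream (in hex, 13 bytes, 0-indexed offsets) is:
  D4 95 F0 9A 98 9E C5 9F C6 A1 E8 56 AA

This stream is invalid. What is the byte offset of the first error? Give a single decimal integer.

Byte[0]=D4: 2-byte lead, need 1 cont bytes. acc=0x14
Byte[1]=95: continuation. acc=(acc<<6)|0x15=0x515
Completed: cp=U+0515 (starts at byte 0)
Byte[2]=F0: 4-byte lead, need 3 cont bytes. acc=0x0
Byte[3]=9A: continuation. acc=(acc<<6)|0x1A=0x1A
Byte[4]=98: continuation. acc=(acc<<6)|0x18=0x698
Byte[5]=9E: continuation. acc=(acc<<6)|0x1E=0x1A61E
Completed: cp=U+1A61E (starts at byte 2)
Byte[6]=C5: 2-byte lead, need 1 cont bytes. acc=0x5
Byte[7]=9F: continuation. acc=(acc<<6)|0x1F=0x15F
Completed: cp=U+015F (starts at byte 6)
Byte[8]=C6: 2-byte lead, need 1 cont bytes. acc=0x6
Byte[9]=A1: continuation. acc=(acc<<6)|0x21=0x1A1
Completed: cp=U+01A1 (starts at byte 8)
Byte[10]=E8: 3-byte lead, need 2 cont bytes. acc=0x8
Byte[11]=56: expected 10xxxxxx continuation. INVALID

Answer: 11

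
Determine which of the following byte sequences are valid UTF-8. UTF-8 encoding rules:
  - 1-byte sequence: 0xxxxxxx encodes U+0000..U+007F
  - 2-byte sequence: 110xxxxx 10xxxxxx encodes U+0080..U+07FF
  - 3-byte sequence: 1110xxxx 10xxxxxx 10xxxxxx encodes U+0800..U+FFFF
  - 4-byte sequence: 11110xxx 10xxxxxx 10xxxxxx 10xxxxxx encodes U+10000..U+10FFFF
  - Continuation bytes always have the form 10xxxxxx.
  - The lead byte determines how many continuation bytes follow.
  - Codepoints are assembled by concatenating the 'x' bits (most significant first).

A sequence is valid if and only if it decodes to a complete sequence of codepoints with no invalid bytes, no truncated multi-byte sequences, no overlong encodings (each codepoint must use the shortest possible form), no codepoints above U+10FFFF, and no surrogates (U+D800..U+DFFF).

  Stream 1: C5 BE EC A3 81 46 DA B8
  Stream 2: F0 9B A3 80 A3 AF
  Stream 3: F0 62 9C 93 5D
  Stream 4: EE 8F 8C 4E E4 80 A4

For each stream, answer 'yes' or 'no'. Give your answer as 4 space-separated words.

Stream 1: decodes cleanly. VALID
Stream 2: error at byte offset 4. INVALID
Stream 3: error at byte offset 1. INVALID
Stream 4: decodes cleanly. VALID

Answer: yes no no yes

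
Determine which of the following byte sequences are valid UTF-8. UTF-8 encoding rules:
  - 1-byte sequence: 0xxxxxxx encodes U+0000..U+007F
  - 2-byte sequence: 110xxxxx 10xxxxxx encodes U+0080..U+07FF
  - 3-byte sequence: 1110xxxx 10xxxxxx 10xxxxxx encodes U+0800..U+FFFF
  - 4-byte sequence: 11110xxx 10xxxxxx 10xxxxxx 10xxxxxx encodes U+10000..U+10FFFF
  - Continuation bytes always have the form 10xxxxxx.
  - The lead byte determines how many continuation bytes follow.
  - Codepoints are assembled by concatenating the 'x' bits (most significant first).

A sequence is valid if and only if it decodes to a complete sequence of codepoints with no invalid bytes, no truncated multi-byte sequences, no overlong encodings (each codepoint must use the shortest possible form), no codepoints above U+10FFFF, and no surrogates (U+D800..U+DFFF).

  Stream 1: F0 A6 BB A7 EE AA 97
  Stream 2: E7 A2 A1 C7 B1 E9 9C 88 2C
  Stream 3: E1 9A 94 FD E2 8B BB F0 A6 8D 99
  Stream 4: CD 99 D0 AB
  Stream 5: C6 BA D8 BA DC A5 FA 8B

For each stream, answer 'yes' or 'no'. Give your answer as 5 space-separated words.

Stream 1: decodes cleanly. VALID
Stream 2: decodes cleanly. VALID
Stream 3: error at byte offset 3. INVALID
Stream 4: decodes cleanly. VALID
Stream 5: error at byte offset 6. INVALID

Answer: yes yes no yes no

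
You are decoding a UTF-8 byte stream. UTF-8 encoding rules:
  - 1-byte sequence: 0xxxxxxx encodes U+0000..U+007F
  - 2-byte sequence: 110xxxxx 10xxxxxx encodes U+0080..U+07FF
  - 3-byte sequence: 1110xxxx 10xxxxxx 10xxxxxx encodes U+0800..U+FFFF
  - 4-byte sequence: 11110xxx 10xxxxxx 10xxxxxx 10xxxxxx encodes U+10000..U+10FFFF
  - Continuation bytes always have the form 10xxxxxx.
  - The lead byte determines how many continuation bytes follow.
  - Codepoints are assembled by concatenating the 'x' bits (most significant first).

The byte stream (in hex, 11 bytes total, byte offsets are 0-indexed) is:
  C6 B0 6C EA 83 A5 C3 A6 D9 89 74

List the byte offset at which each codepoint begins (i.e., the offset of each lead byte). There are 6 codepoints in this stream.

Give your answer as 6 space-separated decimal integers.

Byte[0]=C6: 2-byte lead, need 1 cont bytes. acc=0x6
Byte[1]=B0: continuation. acc=(acc<<6)|0x30=0x1B0
Completed: cp=U+01B0 (starts at byte 0)
Byte[2]=6C: 1-byte ASCII. cp=U+006C
Byte[3]=EA: 3-byte lead, need 2 cont bytes. acc=0xA
Byte[4]=83: continuation. acc=(acc<<6)|0x03=0x283
Byte[5]=A5: continuation. acc=(acc<<6)|0x25=0xA0E5
Completed: cp=U+A0E5 (starts at byte 3)
Byte[6]=C3: 2-byte lead, need 1 cont bytes. acc=0x3
Byte[7]=A6: continuation. acc=(acc<<6)|0x26=0xE6
Completed: cp=U+00E6 (starts at byte 6)
Byte[8]=D9: 2-byte lead, need 1 cont bytes. acc=0x19
Byte[9]=89: continuation. acc=(acc<<6)|0x09=0x649
Completed: cp=U+0649 (starts at byte 8)
Byte[10]=74: 1-byte ASCII. cp=U+0074

Answer: 0 2 3 6 8 10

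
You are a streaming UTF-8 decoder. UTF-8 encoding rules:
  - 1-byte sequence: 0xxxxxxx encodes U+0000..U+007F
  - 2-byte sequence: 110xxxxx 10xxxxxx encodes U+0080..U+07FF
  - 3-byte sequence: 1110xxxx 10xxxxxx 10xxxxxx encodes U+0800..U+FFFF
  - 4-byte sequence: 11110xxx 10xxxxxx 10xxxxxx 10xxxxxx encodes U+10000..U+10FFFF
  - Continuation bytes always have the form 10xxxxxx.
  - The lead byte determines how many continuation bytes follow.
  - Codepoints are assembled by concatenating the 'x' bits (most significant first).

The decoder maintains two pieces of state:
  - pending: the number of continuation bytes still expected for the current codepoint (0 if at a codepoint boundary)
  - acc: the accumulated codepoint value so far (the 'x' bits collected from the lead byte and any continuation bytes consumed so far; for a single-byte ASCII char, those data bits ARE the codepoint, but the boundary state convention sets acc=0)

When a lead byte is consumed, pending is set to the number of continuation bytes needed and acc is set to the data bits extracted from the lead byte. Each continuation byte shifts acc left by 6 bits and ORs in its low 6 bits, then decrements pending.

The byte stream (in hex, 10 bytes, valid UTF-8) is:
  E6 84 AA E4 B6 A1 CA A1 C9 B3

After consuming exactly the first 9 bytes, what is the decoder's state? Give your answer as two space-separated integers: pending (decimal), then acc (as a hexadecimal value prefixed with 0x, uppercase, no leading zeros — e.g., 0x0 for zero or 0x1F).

Answer: 1 0x9

Derivation:
Byte[0]=E6: 3-byte lead. pending=2, acc=0x6
Byte[1]=84: continuation. acc=(acc<<6)|0x04=0x184, pending=1
Byte[2]=AA: continuation. acc=(acc<<6)|0x2A=0x612A, pending=0
Byte[3]=E4: 3-byte lead. pending=2, acc=0x4
Byte[4]=B6: continuation. acc=(acc<<6)|0x36=0x136, pending=1
Byte[5]=A1: continuation. acc=(acc<<6)|0x21=0x4DA1, pending=0
Byte[6]=CA: 2-byte lead. pending=1, acc=0xA
Byte[7]=A1: continuation. acc=(acc<<6)|0x21=0x2A1, pending=0
Byte[8]=C9: 2-byte lead. pending=1, acc=0x9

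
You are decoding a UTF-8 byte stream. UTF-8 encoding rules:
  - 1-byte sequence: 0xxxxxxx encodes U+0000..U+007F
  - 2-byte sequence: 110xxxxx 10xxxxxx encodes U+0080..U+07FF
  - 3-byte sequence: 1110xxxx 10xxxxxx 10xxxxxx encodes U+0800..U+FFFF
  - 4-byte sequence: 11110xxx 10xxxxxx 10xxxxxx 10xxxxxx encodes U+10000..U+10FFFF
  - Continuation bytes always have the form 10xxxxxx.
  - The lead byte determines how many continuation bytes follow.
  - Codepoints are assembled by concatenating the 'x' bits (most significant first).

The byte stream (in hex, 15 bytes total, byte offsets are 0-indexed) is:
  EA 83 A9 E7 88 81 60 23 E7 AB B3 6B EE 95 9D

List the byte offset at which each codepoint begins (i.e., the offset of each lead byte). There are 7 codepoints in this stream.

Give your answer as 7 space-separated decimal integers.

Byte[0]=EA: 3-byte lead, need 2 cont bytes. acc=0xA
Byte[1]=83: continuation. acc=(acc<<6)|0x03=0x283
Byte[2]=A9: continuation. acc=(acc<<6)|0x29=0xA0E9
Completed: cp=U+A0E9 (starts at byte 0)
Byte[3]=E7: 3-byte lead, need 2 cont bytes. acc=0x7
Byte[4]=88: continuation. acc=(acc<<6)|0x08=0x1C8
Byte[5]=81: continuation. acc=(acc<<6)|0x01=0x7201
Completed: cp=U+7201 (starts at byte 3)
Byte[6]=60: 1-byte ASCII. cp=U+0060
Byte[7]=23: 1-byte ASCII. cp=U+0023
Byte[8]=E7: 3-byte lead, need 2 cont bytes. acc=0x7
Byte[9]=AB: continuation. acc=(acc<<6)|0x2B=0x1EB
Byte[10]=B3: continuation. acc=(acc<<6)|0x33=0x7AF3
Completed: cp=U+7AF3 (starts at byte 8)
Byte[11]=6B: 1-byte ASCII. cp=U+006B
Byte[12]=EE: 3-byte lead, need 2 cont bytes. acc=0xE
Byte[13]=95: continuation. acc=(acc<<6)|0x15=0x395
Byte[14]=9D: continuation. acc=(acc<<6)|0x1D=0xE55D
Completed: cp=U+E55D (starts at byte 12)

Answer: 0 3 6 7 8 11 12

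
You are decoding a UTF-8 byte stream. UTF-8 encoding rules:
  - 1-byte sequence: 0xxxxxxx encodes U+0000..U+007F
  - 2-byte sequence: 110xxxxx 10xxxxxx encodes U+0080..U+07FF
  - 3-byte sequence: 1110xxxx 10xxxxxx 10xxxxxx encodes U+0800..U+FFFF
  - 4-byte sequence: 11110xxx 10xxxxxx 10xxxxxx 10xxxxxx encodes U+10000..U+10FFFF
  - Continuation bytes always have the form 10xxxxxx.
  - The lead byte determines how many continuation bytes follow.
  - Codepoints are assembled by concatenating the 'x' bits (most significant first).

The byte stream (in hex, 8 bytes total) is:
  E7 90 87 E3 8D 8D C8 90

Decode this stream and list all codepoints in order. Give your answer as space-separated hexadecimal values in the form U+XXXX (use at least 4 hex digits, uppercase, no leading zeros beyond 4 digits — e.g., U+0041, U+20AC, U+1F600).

Answer: U+7407 U+334D U+0210

Derivation:
Byte[0]=E7: 3-byte lead, need 2 cont bytes. acc=0x7
Byte[1]=90: continuation. acc=(acc<<6)|0x10=0x1D0
Byte[2]=87: continuation. acc=(acc<<6)|0x07=0x7407
Completed: cp=U+7407 (starts at byte 0)
Byte[3]=E3: 3-byte lead, need 2 cont bytes. acc=0x3
Byte[4]=8D: continuation. acc=(acc<<6)|0x0D=0xCD
Byte[5]=8D: continuation. acc=(acc<<6)|0x0D=0x334D
Completed: cp=U+334D (starts at byte 3)
Byte[6]=C8: 2-byte lead, need 1 cont bytes. acc=0x8
Byte[7]=90: continuation. acc=(acc<<6)|0x10=0x210
Completed: cp=U+0210 (starts at byte 6)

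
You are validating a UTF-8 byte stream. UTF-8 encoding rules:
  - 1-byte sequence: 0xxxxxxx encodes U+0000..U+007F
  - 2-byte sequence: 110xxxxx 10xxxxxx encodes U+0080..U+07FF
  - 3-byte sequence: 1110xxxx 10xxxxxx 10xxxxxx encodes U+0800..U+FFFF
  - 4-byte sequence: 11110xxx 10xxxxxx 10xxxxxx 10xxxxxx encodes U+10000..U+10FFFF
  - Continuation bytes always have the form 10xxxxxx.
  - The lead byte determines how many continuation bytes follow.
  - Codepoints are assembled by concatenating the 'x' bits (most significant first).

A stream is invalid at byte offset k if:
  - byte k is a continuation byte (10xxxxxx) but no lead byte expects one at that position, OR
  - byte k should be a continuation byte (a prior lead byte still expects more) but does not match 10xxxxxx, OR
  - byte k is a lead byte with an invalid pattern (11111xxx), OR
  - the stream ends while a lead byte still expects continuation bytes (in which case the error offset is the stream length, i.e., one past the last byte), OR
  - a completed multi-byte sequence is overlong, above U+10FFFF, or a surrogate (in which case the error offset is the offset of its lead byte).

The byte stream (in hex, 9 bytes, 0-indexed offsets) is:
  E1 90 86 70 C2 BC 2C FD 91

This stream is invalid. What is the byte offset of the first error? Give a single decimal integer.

Byte[0]=E1: 3-byte lead, need 2 cont bytes. acc=0x1
Byte[1]=90: continuation. acc=(acc<<6)|0x10=0x50
Byte[2]=86: continuation. acc=(acc<<6)|0x06=0x1406
Completed: cp=U+1406 (starts at byte 0)
Byte[3]=70: 1-byte ASCII. cp=U+0070
Byte[4]=C2: 2-byte lead, need 1 cont bytes. acc=0x2
Byte[5]=BC: continuation. acc=(acc<<6)|0x3C=0xBC
Completed: cp=U+00BC (starts at byte 4)
Byte[6]=2C: 1-byte ASCII. cp=U+002C
Byte[7]=FD: INVALID lead byte (not 0xxx/110x/1110/11110)

Answer: 7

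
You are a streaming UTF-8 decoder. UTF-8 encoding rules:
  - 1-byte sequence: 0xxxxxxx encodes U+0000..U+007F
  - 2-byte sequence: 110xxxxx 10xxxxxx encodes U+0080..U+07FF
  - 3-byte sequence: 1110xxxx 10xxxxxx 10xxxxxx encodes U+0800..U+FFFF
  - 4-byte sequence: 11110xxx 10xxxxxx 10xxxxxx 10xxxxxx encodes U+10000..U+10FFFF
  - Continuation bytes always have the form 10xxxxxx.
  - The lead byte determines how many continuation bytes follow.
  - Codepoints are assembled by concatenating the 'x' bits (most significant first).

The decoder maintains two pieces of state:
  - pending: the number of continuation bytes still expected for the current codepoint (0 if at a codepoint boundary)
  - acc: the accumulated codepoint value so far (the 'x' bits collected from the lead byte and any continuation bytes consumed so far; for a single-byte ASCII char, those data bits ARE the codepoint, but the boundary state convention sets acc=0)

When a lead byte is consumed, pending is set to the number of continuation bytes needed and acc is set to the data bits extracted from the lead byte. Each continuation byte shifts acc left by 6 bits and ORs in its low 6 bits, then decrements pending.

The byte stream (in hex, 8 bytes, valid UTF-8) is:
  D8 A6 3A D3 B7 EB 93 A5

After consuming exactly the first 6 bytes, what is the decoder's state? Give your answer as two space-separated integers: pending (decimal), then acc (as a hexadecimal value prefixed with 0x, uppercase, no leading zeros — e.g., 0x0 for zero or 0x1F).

Byte[0]=D8: 2-byte lead. pending=1, acc=0x18
Byte[1]=A6: continuation. acc=(acc<<6)|0x26=0x626, pending=0
Byte[2]=3A: 1-byte. pending=0, acc=0x0
Byte[3]=D3: 2-byte lead. pending=1, acc=0x13
Byte[4]=B7: continuation. acc=(acc<<6)|0x37=0x4F7, pending=0
Byte[5]=EB: 3-byte lead. pending=2, acc=0xB

Answer: 2 0xB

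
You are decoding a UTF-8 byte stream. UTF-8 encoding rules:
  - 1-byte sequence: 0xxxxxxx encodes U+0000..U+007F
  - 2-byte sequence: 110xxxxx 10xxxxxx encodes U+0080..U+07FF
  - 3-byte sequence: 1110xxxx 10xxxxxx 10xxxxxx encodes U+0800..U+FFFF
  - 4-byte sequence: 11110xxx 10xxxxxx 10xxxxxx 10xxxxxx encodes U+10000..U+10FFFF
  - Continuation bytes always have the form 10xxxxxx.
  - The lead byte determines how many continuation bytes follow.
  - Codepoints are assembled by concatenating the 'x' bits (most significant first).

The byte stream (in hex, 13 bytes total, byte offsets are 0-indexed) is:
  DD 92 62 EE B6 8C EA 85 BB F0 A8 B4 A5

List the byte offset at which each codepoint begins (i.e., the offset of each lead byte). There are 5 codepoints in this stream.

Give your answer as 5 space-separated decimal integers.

Answer: 0 2 3 6 9

Derivation:
Byte[0]=DD: 2-byte lead, need 1 cont bytes. acc=0x1D
Byte[1]=92: continuation. acc=(acc<<6)|0x12=0x752
Completed: cp=U+0752 (starts at byte 0)
Byte[2]=62: 1-byte ASCII. cp=U+0062
Byte[3]=EE: 3-byte lead, need 2 cont bytes. acc=0xE
Byte[4]=B6: continuation. acc=(acc<<6)|0x36=0x3B6
Byte[5]=8C: continuation. acc=(acc<<6)|0x0C=0xED8C
Completed: cp=U+ED8C (starts at byte 3)
Byte[6]=EA: 3-byte lead, need 2 cont bytes. acc=0xA
Byte[7]=85: continuation. acc=(acc<<6)|0x05=0x285
Byte[8]=BB: continuation. acc=(acc<<6)|0x3B=0xA17B
Completed: cp=U+A17B (starts at byte 6)
Byte[9]=F0: 4-byte lead, need 3 cont bytes. acc=0x0
Byte[10]=A8: continuation. acc=(acc<<6)|0x28=0x28
Byte[11]=B4: continuation. acc=(acc<<6)|0x34=0xA34
Byte[12]=A5: continuation. acc=(acc<<6)|0x25=0x28D25
Completed: cp=U+28D25 (starts at byte 9)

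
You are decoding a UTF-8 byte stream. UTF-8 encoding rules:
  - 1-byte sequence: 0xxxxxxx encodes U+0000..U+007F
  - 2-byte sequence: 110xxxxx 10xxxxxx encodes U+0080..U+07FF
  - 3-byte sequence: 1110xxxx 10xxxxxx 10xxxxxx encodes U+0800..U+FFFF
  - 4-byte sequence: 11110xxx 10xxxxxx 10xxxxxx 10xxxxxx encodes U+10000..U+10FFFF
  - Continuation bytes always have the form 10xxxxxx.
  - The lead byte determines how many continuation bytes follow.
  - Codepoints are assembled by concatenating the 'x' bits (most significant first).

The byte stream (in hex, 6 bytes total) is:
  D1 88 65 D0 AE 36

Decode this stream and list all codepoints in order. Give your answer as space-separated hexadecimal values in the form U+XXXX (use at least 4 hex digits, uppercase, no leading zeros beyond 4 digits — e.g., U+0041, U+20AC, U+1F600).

Byte[0]=D1: 2-byte lead, need 1 cont bytes. acc=0x11
Byte[1]=88: continuation. acc=(acc<<6)|0x08=0x448
Completed: cp=U+0448 (starts at byte 0)
Byte[2]=65: 1-byte ASCII. cp=U+0065
Byte[3]=D0: 2-byte lead, need 1 cont bytes. acc=0x10
Byte[4]=AE: continuation. acc=(acc<<6)|0x2E=0x42E
Completed: cp=U+042E (starts at byte 3)
Byte[5]=36: 1-byte ASCII. cp=U+0036

Answer: U+0448 U+0065 U+042E U+0036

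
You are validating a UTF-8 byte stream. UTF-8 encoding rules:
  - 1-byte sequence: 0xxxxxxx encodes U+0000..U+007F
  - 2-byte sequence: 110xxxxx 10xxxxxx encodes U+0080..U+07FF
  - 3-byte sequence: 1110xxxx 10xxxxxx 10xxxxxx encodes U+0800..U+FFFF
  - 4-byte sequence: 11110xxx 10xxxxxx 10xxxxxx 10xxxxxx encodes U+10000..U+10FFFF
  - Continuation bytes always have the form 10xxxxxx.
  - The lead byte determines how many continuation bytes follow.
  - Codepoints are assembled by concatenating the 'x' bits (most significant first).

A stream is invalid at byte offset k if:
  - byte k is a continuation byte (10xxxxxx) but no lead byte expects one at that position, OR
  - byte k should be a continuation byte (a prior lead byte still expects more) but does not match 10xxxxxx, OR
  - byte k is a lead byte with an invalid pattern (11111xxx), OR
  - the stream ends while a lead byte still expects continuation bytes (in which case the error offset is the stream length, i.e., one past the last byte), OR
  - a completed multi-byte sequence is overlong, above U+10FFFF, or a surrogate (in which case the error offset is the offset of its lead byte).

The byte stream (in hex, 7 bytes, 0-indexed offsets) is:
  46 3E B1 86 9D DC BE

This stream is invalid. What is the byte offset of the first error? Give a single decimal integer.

Byte[0]=46: 1-byte ASCII. cp=U+0046
Byte[1]=3E: 1-byte ASCII. cp=U+003E
Byte[2]=B1: INVALID lead byte (not 0xxx/110x/1110/11110)

Answer: 2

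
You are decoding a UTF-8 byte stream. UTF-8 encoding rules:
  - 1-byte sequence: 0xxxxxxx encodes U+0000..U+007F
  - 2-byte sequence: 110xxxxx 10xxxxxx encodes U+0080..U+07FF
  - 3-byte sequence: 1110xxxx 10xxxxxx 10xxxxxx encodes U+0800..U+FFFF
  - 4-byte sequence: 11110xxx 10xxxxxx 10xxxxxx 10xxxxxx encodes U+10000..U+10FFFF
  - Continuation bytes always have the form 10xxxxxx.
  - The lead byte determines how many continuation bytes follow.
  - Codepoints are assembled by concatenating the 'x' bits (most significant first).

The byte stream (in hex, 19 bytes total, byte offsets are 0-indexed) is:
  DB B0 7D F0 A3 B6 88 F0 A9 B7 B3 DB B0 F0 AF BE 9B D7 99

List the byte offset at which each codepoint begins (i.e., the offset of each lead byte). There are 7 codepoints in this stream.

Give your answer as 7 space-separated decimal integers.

Byte[0]=DB: 2-byte lead, need 1 cont bytes. acc=0x1B
Byte[1]=B0: continuation. acc=(acc<<6)|0x30=0x6F0
Completed: cp=U+06F0 (starts at byte 0)
Byte[2]=7D: 1-byte ASCII. cp=U+007D
Byte[3]=F0: 4-byte lead, need 3 cont bytes. acc=0x0
Byte[4]=A3: continuation. acc=(acc<<6)|0x23=0x23
Byte[5]=B6: continuation. acc=(acc<<6)|0x36=0x8F6
Byte[6]=88: continuation. acc=(acc<<6)|0x08=0x23D88
Completed: cp=U+23D88 (starts at byte 3)
Byte[7]=F0: 4-byte lead, need 3 cont bytes. acc=0x0
Byte[8]=A9: continuation. acc=(acc<<6)|0x29=0x29
Byte[9]=B7: continuation. acc=(acc<<6)|0x37=0xA77
Byte[10]=B3: continuation. acc=(acc<<6)|0x33=0x29DF3
Completed: cp=U+29DF3 (starts at byte 7)
Byte[11]=DB: 2-byte lead, need 1 cont bytes. acc=0x1B
Byte[12]=B0: continuation. acc=(acc<<6)|0x30=0x6F0
Completed: cp=U+06F0 (starts at byte 11)
Byte[13]=F0: 4-byte lead, need 3 cont bytes. acc=0x0
Byte[14]=AF: continuation. acc=(acc<<6)|0x2F=0x2F
Byte[15]=BE: continuation. acc=(acc<<6)|0x3E=0xBFE
Byte[16]=9B: continuation. acc=(acc<<6)|0x1B=0x2FF9B
Completed: cp=U+2FF9B (starts at byte 13)
Byte[17]=D7: 2-byte lead, need 1 cont bytes. acc=0x17
Byte[18]=99: continuation. acc=(acc<<6)|0x19=0x5D9
Completed: cp=U+05D9 (starts at byte 17)

Answer: 0 2 3 7 11 13 17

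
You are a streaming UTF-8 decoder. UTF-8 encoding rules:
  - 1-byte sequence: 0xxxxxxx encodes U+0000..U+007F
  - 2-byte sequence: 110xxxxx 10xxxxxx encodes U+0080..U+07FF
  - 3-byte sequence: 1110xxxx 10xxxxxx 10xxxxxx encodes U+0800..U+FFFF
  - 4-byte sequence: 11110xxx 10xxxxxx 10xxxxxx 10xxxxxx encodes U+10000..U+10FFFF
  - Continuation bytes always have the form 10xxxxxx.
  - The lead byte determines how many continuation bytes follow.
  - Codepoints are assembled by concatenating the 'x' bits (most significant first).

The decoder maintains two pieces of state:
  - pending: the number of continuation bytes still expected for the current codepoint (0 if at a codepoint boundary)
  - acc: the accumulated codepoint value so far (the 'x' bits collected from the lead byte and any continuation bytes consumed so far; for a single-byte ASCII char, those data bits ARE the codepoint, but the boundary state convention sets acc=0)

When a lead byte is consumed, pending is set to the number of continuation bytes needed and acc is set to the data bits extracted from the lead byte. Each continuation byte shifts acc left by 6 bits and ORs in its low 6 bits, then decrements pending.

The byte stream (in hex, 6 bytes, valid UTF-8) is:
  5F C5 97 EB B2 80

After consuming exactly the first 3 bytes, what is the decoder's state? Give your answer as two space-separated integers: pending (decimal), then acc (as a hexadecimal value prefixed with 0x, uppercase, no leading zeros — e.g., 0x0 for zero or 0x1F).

Answer: 0 0x157

Derivation:
Byte[0]=5F: 1-byte. pending=0, acc=0x0
Byte[1]=C5: 2-byte lead. pending=1, acc=0x5
Byte[2]=97: continuation. acc=(acc<<6)|0x17=0x157, pending=0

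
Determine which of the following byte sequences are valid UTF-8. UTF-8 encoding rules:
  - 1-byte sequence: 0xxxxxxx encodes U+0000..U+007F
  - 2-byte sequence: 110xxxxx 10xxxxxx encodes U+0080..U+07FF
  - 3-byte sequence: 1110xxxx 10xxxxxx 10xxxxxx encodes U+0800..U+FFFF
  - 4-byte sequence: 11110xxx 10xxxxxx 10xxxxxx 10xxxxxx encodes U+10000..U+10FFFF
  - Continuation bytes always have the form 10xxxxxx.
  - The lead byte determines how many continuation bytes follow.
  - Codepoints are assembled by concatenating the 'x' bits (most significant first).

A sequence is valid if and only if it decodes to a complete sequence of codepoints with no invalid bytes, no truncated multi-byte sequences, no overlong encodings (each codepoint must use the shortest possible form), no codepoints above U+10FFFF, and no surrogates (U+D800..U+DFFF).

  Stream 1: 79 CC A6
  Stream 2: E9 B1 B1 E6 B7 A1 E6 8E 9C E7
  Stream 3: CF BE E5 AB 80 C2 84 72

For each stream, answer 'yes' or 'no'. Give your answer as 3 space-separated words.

Stream 1: decodes cleanly. VALID
Stream 2: error at byte offset 10. INVALID
Stream 3: decodes cleanly. VALID

Answer: yes no yes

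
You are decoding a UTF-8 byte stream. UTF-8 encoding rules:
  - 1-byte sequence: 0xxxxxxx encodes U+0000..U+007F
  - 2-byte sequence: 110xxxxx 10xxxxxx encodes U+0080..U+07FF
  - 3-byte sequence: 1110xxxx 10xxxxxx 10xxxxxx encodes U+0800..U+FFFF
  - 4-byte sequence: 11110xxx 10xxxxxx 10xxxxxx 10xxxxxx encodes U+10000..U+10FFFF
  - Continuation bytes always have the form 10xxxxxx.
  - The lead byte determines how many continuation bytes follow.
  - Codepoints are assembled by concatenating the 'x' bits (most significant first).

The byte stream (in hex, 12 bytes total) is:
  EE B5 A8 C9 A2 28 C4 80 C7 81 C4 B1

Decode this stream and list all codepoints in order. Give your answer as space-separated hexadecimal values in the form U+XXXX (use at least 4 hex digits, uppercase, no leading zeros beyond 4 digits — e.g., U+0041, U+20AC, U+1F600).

Byte[0]=EE: 3-byte lead, need 2 cont bytes. acc=0xE
Byte[1]=B5: continuation. acc=(acc<<6)|0x35=0x3B5
Byte[2]=A8: continuation. acc=(acc<<6)|0x28=0xED68
Completed: cp=U+ED68 (starts at byte 0)
Byte[3]=C9: 2-byte lead, need 1 cont bytes. acc=0x9
Byte[4]=A2: continuation. acc=(acc<<6)|0x22=0x262
Completed: cp=U+0262 (starts at byte 3)
Byte[5]=28: 1-byte ASCII. cp=U+0028
Byte[6]=C4: 2-byte lead, need 1 cont bytes. acc=0x4
Byte[7]=80: continuation. acc=(acc<<6)|0x00=0x100
Completed: cp=U+0100 (starts at byte 6)
Byte[8]=C7: 2-byte lead, need 1 cont bytes. acc=0x7
Byte[9]=81: continuation. acc=(acc<<6)|0x01=0x1C1
Completed: cp=U+01C1 (starts at byte 8)
Byte[10]=C4: 2-byte lead, need 1 cont bytes. acc=0x4
Byte[11]=B1: continuation. acc=(acc<<6)|0x31=0x131
Completed: cp=U+0131 (starts at byte 10)

Answer: U+ED68 U+0262 U+0028 U+0100 U+01C1 U+0131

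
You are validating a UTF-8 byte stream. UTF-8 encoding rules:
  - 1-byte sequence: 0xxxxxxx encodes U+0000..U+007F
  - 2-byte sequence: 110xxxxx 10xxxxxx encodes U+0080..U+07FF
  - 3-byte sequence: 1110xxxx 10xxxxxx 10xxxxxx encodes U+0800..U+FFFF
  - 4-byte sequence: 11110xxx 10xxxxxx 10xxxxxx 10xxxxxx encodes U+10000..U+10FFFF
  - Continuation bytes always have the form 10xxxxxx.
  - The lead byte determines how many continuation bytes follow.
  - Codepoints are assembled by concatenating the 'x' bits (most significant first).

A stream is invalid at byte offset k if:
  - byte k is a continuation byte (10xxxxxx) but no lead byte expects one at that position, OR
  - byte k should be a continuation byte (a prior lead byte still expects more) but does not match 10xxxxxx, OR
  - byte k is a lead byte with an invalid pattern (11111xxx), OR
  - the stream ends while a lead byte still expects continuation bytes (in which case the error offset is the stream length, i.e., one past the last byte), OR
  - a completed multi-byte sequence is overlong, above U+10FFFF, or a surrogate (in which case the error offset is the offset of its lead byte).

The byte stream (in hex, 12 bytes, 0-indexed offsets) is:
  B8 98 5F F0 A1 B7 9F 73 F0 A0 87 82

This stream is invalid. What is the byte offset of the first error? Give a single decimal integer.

Byte[0]=B8: INVALID lead byte (not 0xxx/110x/1110/11110)

Answer: 0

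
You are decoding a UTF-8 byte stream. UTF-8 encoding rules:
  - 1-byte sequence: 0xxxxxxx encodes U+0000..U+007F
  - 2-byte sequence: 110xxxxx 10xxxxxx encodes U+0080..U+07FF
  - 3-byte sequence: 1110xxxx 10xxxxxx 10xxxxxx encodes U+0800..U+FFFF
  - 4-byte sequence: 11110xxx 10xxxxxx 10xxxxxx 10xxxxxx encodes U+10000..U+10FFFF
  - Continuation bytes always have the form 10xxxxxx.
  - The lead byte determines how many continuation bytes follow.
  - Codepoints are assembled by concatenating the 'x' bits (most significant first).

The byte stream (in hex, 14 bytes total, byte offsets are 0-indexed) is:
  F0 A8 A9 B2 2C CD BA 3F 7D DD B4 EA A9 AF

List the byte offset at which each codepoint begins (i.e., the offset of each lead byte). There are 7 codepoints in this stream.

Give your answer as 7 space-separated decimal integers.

Answer: 0 4 5 7 8 9 11

Derivation:
Byte[0]=F0: 4-byte lead, need 3 cont bytes. acc=0x0
Byte[1]=A8: continuation. acc=(acc<<6)|0x28=0x28
Byte[2]=A9: continuation. acc=(acc<<6)|0x29=0xA29
Byte[3]=B2: continuation. acc=(acc<<6)|0x32=0x28A72
Completed: cp=U+28A72 (starts at byte 0)
Byte[4]=2C: 1-byte ASCII. cp=U+002C
Byte[5]=CD: 2-byte lead, need 1 cont bytes. acc=0xD
Byte[6]=BA: continuation. acc=(acc<<6)|0x3A=0x37A
Completed: cp=U+037A (starts at byte 5)
Byte[7]=3F: 1-byte ASCII. cp=U+003F
Byte[8]=7D: 1-byte ASCII. cp=U+007D
Byte[9]=DD: 2-byte lead, need 1 cont bytes. acc=0x1D
Byte[10]=B4: continuation. acc=(acc<<6)|0x34=0x774
Completed: cp=U+0774 (starts at byte 9)
Byte[11]=EA: 3-byte lead, need 2 cont bytes. acc=0xA
Byte[12]=A9: continuation. acc=(acc<<6)|0x29=0x2A9
Byte[13]=AF: continuation. acc=(acc<<6)|0x2F=0xAA6F
Completed: cp=U+AA6F (starts at byte 11)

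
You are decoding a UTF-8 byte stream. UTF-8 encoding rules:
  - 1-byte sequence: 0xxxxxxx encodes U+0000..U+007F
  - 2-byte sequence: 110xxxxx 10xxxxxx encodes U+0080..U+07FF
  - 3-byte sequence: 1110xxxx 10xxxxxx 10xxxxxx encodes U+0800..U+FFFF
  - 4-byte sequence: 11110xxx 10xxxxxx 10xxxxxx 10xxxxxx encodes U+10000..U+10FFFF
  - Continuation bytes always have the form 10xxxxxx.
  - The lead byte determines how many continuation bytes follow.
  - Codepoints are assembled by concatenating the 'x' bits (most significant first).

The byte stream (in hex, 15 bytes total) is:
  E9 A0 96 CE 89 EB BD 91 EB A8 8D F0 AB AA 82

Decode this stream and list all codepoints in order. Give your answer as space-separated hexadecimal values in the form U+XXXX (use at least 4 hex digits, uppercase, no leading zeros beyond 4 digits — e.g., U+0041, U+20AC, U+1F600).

Answer: U+9816 U+0389 U+BF51 U+BA0D U+2BA82

Derivation:
Byte[0]=E9: 3-byte lead, need 2 cont bytes. acc=0x9
Byte[1]=A0: continuation. acc=(acc<<6)|0x20=0x260
Byte[2]=96: continuation. acc=(acc<<6)|0x16=0x9816
Completed: cp=U+9816 (starts at byte 0)
Byte[3]=CE: 2-byte lead, need 1 cont bytes. acc=0xE
Byte[4]=89: continuation. acc=(acc<<6)|0x09=0x389
Completed: cp=U+0389 (starts at byte 3)
Byte[5]=EB: 3-byte lead, need 2 cont bytes. acc=0xB
Byte[6]=BD: continuation. acc=(acc<<6)|0x3D=0x2FD
Byte[7]=91: continuation. acc=(acc<<6)|0x11=0xBF51
Completed: cp=U+BF51 (starts at byte 5)
Byte[8]=EB: 3-byte lead, need 2 cont bytes. acc=0xB
Byte[9]=A8: continuation. acc=(acc<<6)|0x28=0x2E8
Byte[10]=8D: continuation. acc=(acc<<6)|0x0D=0xBA0D
Completed: cp=U+BA0D (starts at byte 8)
Byte[11]=F0: 4-byte lead, need 3 cont bytes. acc=0x0
Byte[12]=AB: continuation. acc=(acc<<6)|0x2B=0x2B
Byte[13]=AA: continuation. acc=(acc<<6)|0x2A=0xAEA
Byte[14]=82: continuation. acc=(acc<<6)|0x02=0x2BA82
Completed: cp=U+2BA82 (starts at byte 11)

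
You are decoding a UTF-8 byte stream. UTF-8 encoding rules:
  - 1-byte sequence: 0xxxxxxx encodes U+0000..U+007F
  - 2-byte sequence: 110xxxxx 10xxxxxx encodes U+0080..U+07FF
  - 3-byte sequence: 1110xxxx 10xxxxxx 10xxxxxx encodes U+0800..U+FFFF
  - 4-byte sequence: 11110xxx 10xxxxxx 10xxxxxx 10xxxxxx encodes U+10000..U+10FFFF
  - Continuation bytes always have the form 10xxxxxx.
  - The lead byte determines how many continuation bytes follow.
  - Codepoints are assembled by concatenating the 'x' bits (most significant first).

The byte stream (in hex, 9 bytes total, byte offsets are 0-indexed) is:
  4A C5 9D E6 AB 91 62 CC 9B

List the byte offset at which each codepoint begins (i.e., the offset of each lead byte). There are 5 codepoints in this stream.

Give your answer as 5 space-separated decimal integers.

Byte[0]=4A: 1-byte ASCII. cp=U+004A
Byte[1]=C5: 2-byte lead, need 1 cont bytes. acc=0x5
Byte[2]=9D: continuation. acc=(acc<<6)|0x1D=0x15D
Completed: cp=U+015D (starts at byte 1)
Byte[3]=E6: 3-byte lead, need 2 cont bytes. acc=0x6
Byte[4]=AB: continuation. acc=(acc<<6)|0x2B=0x1AB
Byte[5]=91: continuation. acc=(acc<<6)|0x11=0x6AD1
Completed: cp=U+6AD1 (starts at byte 3)
Byte[6]=62: 1-byte ASCII. cp=U+0062
Byte[7]=CC: 2-byte lead, need 1 cont bytes. acc=0xC
Byte[8]=9B: continuation. acc=(acc<<6)|0x1B=0x31B
Completed: cp=U+031B (starts at byte 7)

Answer: 0 1 3 6 7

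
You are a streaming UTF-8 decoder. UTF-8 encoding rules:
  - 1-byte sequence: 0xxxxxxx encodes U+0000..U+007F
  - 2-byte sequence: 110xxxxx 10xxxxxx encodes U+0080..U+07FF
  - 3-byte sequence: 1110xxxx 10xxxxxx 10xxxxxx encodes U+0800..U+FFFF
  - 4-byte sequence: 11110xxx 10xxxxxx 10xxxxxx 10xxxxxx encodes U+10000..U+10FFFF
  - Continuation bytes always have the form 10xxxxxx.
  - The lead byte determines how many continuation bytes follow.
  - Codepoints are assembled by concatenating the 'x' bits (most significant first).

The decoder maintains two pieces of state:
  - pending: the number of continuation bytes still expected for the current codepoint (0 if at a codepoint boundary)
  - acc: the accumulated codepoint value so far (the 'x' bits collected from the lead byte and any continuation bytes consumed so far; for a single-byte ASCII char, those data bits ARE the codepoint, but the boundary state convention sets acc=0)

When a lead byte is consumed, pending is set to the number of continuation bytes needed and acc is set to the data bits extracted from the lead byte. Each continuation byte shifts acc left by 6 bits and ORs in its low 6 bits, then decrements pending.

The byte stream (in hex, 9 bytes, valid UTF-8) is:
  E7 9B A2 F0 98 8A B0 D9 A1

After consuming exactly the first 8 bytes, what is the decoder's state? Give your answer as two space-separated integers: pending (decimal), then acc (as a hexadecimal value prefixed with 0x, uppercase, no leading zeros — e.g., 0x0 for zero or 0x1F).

Answer: 1 0x19

Derivation:
Byte[0]=E7: 3-byte lead. pending=2, acc=0x7
Byte[1]=9B: continuation. acc=(acc<<6)|0x1B=0x1DB, pending=1
Byte[2]=A2: continuation. acc=(acc<<6)|0x22=0x76E2, pending=0
Byte[3]=F0: 4-byte lead. pending=3, acc=0x0
Byte[4]=98: continuation. acc=(acc<<6)|0x18=0x18, pending=2
Byte[5]=8A: continuation. acc=(acc<<6)|0x0A=0x60A, pending=1
Byte[6]=B0: continuation. acc=(acc<<6)|0x30=0x182B0, pending=0
Byte[7]=D9: 2-byte lead. pending=1, acc=0x19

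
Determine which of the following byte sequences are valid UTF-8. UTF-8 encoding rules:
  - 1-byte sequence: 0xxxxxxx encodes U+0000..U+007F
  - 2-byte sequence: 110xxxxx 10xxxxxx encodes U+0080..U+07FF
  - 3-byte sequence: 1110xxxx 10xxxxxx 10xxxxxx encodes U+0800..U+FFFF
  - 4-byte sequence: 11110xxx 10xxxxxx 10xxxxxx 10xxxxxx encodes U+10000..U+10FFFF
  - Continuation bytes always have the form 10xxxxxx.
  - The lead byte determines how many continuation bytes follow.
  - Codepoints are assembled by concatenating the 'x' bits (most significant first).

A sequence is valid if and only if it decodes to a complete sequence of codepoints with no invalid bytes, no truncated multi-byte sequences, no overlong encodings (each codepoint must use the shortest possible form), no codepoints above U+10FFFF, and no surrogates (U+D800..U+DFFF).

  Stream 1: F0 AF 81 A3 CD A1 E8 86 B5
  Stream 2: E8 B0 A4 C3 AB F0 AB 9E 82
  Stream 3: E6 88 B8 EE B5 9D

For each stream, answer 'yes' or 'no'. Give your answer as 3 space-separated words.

Stream 1: decodes cleanly. VALID
Stream 2: decodes cleanly. VALID
Stream 3: decodes cleanly. VALID

Answer: yes yes yes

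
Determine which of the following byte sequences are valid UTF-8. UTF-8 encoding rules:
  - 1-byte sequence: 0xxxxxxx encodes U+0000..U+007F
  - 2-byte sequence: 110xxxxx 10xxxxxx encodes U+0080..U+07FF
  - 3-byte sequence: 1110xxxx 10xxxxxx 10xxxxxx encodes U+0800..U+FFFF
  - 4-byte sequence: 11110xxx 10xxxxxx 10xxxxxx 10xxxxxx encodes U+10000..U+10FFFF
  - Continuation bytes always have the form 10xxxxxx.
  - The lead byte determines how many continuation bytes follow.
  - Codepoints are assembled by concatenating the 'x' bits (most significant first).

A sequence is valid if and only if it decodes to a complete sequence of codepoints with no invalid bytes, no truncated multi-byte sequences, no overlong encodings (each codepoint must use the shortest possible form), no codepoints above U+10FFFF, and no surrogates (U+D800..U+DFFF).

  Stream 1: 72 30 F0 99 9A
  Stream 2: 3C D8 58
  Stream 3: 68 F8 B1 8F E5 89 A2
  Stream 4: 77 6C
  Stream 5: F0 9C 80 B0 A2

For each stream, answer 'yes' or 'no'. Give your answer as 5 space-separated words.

Answer: no no no yes no

Derivation:
Stream 1: error at byte offset 5. INVALID
Stream 2: error at byte offset 2. INVALID
Stream 3: error at byte offset 1. INVALID
Stream 4: decodes cleanly. VALID
Stream 5: error at byte offset 4. INVALID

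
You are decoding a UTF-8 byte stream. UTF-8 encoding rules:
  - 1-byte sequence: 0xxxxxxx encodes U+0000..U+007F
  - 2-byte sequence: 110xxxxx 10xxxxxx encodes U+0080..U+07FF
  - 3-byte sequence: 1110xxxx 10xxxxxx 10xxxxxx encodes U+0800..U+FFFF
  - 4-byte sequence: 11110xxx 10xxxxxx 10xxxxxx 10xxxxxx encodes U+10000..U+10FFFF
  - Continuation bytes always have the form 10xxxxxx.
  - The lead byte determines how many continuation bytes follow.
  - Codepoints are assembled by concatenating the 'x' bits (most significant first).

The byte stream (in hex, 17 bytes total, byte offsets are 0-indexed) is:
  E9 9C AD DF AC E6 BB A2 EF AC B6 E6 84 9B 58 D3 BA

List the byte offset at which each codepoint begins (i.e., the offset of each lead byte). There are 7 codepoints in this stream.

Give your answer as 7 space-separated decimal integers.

Byte[0]=E9: 3-byte lead, need 2 cont bytes. acc=0x9
Byte[1]=9C: continuation. acc=(acc<<6)|0x1C=0x25C
Byte[2]=AD: continuation. acc=(acc<<6)|0x2D=0x972D
Completed: cp=U+972D (starts at byte 0)
Byte[3]=DF: 2-byte lead, need 1 cont bytes. acc=0x1F
Byte[4]=AC: continuation. acc=(acc<<6)|0x2C=0x7EC
Completed: cp=U+07EC (starts at byte 3)
Byte[5]=E6: 3-byte lead, need 2 cont bytes. acc=0x6
Byte[6]=BB: continuation. acc=(acc<<6)|0x3B=0x1BB
Byte[7]=A2: continuation. acc=(acc<<6)|0x22=0x6EE2
Completed: cp=U+6EE2 (starts at byte 5)
Byte[8]=EF: 3-byte lead, need 2 cont bytes. acc=0xF
Byte[9]=AC: continuation. acc=(acc<<6)|0x2C=0x3EC
Byte[10]=B6: continuation. acc=(acc<<6)|0x36=0xFB36
Completed: cp=U+FB36 (starts at byte 8)
Byte[11]=E6: 3-byte lead, need 2 cont bytes. acc=0x6
Byte[12]=84: continuation. acc=(acc<<6)|0x04=0x184
Byte[13]=9B: continuation. acc=(acc<<6)|0x1B=0x611B
Completed: cp=U+611B (starts at byte 11)
Byte[14]=58: 1-byte ASCII. cp=U+0058
Byte[15]=D3: 2-byte lead, need 1 cont bytes. acc=0x13
Byte[16]=BA: continuation. acc=(acc<<6)|0x3A=0x4FA
Completed: cp=U+04FA (starts at byte 15)

Answer: 0 3 5 8 11 14 15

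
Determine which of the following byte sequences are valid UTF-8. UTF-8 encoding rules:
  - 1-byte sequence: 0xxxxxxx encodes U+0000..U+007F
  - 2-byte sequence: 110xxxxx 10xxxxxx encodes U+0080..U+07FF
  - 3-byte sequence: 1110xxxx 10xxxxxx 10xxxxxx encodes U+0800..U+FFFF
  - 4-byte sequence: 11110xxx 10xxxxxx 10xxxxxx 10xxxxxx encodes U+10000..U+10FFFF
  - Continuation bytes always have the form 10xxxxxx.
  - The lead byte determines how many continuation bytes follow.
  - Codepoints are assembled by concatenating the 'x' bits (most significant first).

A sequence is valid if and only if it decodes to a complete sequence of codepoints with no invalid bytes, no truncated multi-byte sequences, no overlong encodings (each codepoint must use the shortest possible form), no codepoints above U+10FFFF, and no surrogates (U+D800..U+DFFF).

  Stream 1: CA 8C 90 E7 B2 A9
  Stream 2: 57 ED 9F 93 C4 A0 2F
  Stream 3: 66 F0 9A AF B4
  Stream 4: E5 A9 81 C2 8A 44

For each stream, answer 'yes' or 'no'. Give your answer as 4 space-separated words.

Stream 1: error at byte offset 2. INVALID
Stream 2: decodes cleanly. VALID
Stream 3: decodes cleanly. VALID
Stream 4: decodes cleanly. VALID

Answer: no yes yes yes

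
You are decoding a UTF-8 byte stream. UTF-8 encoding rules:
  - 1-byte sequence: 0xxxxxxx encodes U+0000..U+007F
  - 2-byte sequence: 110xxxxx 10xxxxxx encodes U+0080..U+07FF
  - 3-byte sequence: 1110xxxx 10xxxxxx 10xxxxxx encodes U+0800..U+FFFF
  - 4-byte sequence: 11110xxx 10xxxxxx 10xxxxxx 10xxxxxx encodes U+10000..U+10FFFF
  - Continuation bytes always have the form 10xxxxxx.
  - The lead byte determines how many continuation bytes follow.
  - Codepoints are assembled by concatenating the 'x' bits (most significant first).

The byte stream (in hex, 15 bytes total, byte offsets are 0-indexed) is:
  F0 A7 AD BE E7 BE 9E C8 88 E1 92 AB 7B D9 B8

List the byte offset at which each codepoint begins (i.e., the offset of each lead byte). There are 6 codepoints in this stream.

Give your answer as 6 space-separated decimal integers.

Answer: 0 4 7 9 12 13

Derivation:
Byte[0]=F0: 4-byte lead, need 3 cont bytes. acc=0x0
Byte[1]=A7: continuation. acc=(acc<<6)|0x27=0x27
Byte[2]=AD: continuation. acc=(acc<<6)|0x2D=0x9ED
Byte[3]=BE: continuation. acc=(acc<<6)|0x3E=0x27B7E
Completed: cp=U+27B7E (starts at byte 0)
Byte[4]=E7: 3-byte lead, need 2 cont bytes. acc=0x7
Byte[5]=BE: continuation. acc=(acc<<6)|0x3E=0x1FE
Byte[6]=9E: continuation. acc=(acc<<6)|0x1E=0x7F9E
Completed: cp=U+7F9E (starts at byte 4)
Byte[7]=C8: 2-byte lead, need 1 cont bytes. acc=0x8
Byte[8]=88: continuation. acc=(acc<<6)|0x08=0x208
Completed: cp=U+0208 (starts at byte 7)
Byte[9]=E1: 3-byte lead, need 2 cont bytes. acc=0x1
Byte[10]=92: continuation. acc=(acc<<6)|0x12=0x52
Byte[11]=AB: continuation. acc=(acc<<6)|0x2B=0x14AB
Completed: cp=U+14AB (starts at byte 9)
Byte[12]=7B: 1-byte ASCII. cp=U+007B
Byte[13]=D9: 2-byte lead, need 1 cont bytes. acc=0x19
Byte[14]=B8: continuation. acc=(acc<<6)|0x38=0x678
Completed: cp=U+0678 (starts at byte 13)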